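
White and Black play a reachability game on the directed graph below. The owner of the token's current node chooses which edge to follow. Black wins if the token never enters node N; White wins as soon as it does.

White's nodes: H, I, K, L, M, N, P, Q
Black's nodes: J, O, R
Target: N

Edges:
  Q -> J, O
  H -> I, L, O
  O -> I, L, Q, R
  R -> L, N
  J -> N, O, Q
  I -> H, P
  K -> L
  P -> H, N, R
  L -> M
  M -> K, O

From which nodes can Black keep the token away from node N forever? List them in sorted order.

J, K, L, M, O, Q, R

A0 = {N}
A1: add {P} — P (White) has P→N.
A2: add {I} — I (White) has I→P.
A3: add {H} — H (White) has H→I.
A4 = A3; e.g. J (Black) can still go to O. Fixed point.
White's attractor = {H, I, N, P}; Black avoids the target exactly from the complement.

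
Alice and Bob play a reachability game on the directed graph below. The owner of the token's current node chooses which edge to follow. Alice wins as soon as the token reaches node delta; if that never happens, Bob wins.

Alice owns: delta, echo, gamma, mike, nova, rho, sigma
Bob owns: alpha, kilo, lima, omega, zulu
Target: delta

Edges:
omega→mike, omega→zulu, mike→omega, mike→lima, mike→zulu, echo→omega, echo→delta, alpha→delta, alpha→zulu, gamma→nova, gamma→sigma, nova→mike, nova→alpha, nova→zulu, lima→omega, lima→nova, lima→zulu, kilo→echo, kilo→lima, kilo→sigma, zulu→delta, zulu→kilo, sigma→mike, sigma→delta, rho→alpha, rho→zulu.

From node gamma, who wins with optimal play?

Alice

A0 = {delta}
A1: add {echo, sigma} — echo (Alice) has echo→delta; sigma (Alice) has sigma→delta.
A2: add {gamma} — gamma (Alice) has gamma→sigma.
A3 = A2; e.g. omega (Bob) can still go to mike. Fixed point.
gamma ∈ A2, so Alice can force the target.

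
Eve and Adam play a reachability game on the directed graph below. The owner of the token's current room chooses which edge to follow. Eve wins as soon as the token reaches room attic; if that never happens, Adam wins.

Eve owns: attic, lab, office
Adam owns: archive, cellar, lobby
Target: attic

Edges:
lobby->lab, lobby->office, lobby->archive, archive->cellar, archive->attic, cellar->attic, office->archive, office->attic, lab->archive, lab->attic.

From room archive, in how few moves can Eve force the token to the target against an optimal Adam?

2

A0 = {attic}
A1: add {cellar, lab, office} — lab (Eve) has lab→attic; office (Eve) has office→attic; cellar (Adam): all of {attic} already in.
A2: add {archive} — archive (Adam): all of {cellar, attic} already in.
archive enters the attractor at level 2, so Eve can force the target in 2 moves from there.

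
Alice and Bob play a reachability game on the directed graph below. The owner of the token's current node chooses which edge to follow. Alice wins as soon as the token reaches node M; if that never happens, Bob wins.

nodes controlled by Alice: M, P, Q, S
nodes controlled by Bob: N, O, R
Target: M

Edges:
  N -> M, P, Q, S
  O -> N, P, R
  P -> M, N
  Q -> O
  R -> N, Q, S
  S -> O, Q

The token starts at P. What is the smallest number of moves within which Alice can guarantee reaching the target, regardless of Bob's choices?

A0 = {M}
A1: add {P} — P (Alice) has P→M.
A2 = A1; e.g. N (Bob) can still go to Q. Fixed point.
P enters the attractor at level 1, so Alice can force the target in 1 move from there.

1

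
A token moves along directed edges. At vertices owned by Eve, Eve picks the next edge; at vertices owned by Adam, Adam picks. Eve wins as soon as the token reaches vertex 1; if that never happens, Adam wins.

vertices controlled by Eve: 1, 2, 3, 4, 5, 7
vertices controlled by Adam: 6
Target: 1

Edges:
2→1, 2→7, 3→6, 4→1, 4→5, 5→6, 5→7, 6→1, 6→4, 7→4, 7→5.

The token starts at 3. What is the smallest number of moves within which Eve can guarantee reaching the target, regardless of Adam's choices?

A0 = {1}
A1: add {2, 4} — 2 (Eve) has 2→1; 4 (Eve) has 4→1.
A2: add {6, 7} — 6 (Adam): all of {1, 4} already in; 7 (Eve) has 7→4.
A3: add {3, 5} — 3 (Eve) has 3→6; 5 (Eve) has 5→6.
A3 = all vertices. Fixed point.
3 enters the attractor at level 3, so Eve can force the target in 3 moves from there.

3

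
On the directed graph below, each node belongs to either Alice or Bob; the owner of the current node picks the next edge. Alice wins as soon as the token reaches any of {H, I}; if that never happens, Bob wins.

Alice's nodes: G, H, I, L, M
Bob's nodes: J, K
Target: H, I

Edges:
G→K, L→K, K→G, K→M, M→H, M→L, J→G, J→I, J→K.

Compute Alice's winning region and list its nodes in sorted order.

H, I, M

A0 = {H, I}
A1: add {M} — M (Alice) has M→H.
A2 = A1; e.g. G (Alice) has no edge into A1. Fixed point.
Alice's winning region = {H, I, M}.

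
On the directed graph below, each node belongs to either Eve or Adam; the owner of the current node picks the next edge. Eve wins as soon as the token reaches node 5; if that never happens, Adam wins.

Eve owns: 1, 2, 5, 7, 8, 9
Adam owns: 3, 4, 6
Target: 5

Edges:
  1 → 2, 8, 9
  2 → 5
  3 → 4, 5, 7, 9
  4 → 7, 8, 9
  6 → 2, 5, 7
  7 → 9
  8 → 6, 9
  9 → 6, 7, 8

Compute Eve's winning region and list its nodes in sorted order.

A0 = {5}
A1: add {2} — 2 (Eve) has 2→5.
A2: add {1} — 1 (Eve) has 1→2.
A3 = A2; e.g. 3 (Adam) can still go to 4. Fixed point.
Eve's winning region = {1, 2, 5}.

1, 2, 5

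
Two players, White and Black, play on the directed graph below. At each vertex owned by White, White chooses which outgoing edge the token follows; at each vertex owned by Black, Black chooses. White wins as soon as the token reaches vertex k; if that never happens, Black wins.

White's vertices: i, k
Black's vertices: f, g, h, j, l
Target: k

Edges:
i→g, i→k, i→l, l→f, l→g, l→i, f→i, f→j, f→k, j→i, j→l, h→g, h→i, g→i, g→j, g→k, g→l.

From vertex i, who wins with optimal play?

White

A0 = {k}
A1: add {i} — i (White) has i→k.
A2 = A1; e.g. f (Black) can still go to j. Fixed point.
i ∈ A1, so White can force the target.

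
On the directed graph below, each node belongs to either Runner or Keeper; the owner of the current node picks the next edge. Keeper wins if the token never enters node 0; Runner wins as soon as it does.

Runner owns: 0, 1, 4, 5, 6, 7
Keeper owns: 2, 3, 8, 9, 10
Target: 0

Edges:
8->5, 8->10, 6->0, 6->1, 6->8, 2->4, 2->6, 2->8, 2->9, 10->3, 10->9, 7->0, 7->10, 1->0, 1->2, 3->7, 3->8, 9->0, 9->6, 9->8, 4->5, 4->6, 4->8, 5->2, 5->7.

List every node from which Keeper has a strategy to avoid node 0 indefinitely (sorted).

A0 = {0}
A1: add {1, 6, 7} — 1 (Runner) has 1→0; 6 (Runner) has 6→0; 7 (Runner) has 7→0.
A2: add {4, 5} — 4 (Runner) has 4→6; 5 (Runner) has 5→7.
A3 = A2; e.g. 2 (Keeper) can still go to 8. Fixed point.
Runner's attractor = {0, 1, 4, 5, 6, 7}; Keeper avoids the target exactly from the complement.

2, 3, 8, 9, 10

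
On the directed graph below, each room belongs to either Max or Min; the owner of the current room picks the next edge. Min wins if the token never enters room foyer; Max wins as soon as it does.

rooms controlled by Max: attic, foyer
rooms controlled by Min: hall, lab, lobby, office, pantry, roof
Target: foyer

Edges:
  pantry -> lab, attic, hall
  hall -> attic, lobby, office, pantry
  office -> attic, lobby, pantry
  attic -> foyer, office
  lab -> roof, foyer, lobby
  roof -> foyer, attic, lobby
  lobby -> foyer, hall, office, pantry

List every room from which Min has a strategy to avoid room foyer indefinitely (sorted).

hall, lab, lobby, office, pantry, roof

A0 = {foyer}
A1: add {attic} — attic (Max) has attic→foyer.
A2 = A1; e.g. roof (Min) can still go to lobby. Fixed point.
Max's attractor = {attic, foyer}; Min avoids the target exactly from the complement.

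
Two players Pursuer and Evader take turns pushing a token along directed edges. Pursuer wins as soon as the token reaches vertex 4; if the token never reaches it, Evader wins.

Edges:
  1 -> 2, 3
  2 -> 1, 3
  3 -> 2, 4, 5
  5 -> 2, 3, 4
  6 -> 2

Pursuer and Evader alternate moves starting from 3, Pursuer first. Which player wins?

Pursuer

Track states (vertex, player-to-move).
A0 = {(4,Pursuer), (4,Evader)}
A1: add {(3,Pursuer), (5,Pursuer)}.
(3,Pursuer) ∈ A1 ⇒ Pursuer forces the target.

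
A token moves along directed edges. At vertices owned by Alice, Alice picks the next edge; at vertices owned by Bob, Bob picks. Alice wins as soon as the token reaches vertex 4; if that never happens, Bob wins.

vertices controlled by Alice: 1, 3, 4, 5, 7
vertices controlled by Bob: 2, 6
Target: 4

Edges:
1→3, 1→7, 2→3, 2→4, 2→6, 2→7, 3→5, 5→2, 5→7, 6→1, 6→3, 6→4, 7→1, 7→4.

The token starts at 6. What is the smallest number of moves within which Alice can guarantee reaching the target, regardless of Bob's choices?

A0 = {4}
A1: add {7} — 7 (Alice) has 7→4.
A2: add {1, 5} — 1 (Alice) has 1→7; 5 (Alice) has 5→7.
A3: add {3} — 3 (Alice) has 3→5.
A4: add {6} — 6 (Bob): all of {1, 3, 4} already in.
6 enters the attractor at level 4, so Alice can force the target in 4 moves from there.

4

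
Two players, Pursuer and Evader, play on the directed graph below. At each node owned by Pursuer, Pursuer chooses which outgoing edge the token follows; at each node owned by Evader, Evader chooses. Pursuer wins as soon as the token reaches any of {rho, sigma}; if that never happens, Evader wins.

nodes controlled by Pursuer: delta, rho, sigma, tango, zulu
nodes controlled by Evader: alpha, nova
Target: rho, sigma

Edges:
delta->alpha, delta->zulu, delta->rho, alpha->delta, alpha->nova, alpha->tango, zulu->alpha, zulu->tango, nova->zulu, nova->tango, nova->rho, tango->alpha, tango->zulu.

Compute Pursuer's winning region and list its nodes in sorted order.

delta, rho, sigma

A0 = {rho, sigma}
A1: add {delta} — delta (Pursuer) has delta→rho.
A2 = A1; e.g. alpha (Evader) can still go to nova. Fixed point.
Pursuer's winning region = {delta, rho, sigma}.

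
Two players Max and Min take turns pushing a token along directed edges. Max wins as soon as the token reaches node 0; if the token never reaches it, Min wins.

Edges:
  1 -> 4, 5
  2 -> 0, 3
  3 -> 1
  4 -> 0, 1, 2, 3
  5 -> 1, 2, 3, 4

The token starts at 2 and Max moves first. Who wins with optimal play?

Max

Track states (vertex, player-to-move).
A0 = {(0,Max), (0,Min)}
A1: add {(2,Max), (4,Max)}.
(2,Max) ∈ A1 ⇒ Max forces the target.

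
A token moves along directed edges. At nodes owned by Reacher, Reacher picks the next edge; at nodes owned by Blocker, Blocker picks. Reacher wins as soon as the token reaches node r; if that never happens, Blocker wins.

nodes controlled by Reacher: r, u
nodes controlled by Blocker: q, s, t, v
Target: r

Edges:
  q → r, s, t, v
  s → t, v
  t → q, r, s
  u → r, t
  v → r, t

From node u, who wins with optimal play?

A0 = {r}
A1: add {u} — u (Reacher) has u→r.
A2 = A1; e.g. q (Blocker) can still go to s. Fixed point.
u ∈ A1, so Reacher can force the target.

Reacher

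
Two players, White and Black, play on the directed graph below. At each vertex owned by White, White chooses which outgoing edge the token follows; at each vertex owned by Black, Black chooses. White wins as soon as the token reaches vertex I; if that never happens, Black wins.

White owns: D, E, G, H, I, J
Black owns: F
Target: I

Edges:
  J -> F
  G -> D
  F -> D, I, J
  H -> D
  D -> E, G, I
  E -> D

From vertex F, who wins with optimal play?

A0 = {I}
A1: add {D} — D (White) has D→I.
A2: add {E, G, H} — E (White) has E→D; G (White) has G→D; H (White) has H→D.
A3 = A2; e.g. F (Black) can still go to J. Fixed point.
F never enters the attractor, so Black can avoid the target forever.

Black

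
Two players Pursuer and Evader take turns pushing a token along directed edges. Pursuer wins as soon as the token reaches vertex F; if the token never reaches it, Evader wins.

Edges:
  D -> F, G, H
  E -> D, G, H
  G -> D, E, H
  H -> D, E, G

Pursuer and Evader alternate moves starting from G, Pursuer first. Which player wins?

Track states (vertex, player-to-move).
A0 = {(F,Pursuer), (F,Evader)}
A1: add {(D,Pursuer)}.
A2 = A1; e.g. (D,Evader) stays out. (G,Pursuer) never enters ⇒ Evader avoids the target.

Evader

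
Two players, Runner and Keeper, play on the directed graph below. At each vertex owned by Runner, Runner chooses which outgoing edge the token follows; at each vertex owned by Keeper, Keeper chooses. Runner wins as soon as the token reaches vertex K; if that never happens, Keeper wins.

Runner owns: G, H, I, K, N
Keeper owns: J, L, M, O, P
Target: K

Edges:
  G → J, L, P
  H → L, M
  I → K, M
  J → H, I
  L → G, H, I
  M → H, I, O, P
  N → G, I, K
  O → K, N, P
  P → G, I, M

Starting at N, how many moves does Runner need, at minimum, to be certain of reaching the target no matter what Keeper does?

A0 = {K}
A1: add {I, N} — I (Runner) has I→K; N (Runner) has N→K.
A2 = A1; e.g. G (Runner) has no edge into A1. Fixed point.
N enters the attractor at level 1, so Runner can force the target in 1 move from there.

1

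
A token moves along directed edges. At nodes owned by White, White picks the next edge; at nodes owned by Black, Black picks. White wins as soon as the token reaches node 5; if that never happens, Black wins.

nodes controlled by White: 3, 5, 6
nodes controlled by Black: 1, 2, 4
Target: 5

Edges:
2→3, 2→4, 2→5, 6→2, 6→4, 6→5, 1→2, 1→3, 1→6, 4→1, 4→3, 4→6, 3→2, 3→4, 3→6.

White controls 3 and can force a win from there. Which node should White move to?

6

A0 = {5}
A1: add {6} — 6 (White) has 6→5.
A2: add {3} — 3 (White) has 3→6.
A3 = A2; e.g. 1 (Black) can still go to 2. Fixed point.
From 3, successor 6 is in the attractor (rank 1); the other successors 2, 4 are not.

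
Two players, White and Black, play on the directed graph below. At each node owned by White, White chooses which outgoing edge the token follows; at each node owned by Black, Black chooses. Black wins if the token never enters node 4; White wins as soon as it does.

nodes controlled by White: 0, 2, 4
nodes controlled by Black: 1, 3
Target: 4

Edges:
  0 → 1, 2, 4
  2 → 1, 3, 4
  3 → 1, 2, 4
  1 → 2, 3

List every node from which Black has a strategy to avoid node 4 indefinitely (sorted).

A0 = {4}
A1: add {0, 2} — 0 (White) has 0→4; 2 (White) has 2→4.
A2 = A1; e.g. 1 (Black) can still go to 3. Fixed point.
White's attractor = {0, 2, 4}; Black avoids the target exactly from the complement.

1, 3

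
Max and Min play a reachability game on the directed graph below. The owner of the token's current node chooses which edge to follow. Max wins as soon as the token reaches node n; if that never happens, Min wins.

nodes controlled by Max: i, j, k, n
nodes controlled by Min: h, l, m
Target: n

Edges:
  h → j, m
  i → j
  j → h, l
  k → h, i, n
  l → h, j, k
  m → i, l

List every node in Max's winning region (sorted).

k, n

A0 = {n}
A1: add {k} — k (Max) has k→n.
A2 = A1; e.g. h (Min) can still go to j. Fixed point.
Max's winning region = {k, n}.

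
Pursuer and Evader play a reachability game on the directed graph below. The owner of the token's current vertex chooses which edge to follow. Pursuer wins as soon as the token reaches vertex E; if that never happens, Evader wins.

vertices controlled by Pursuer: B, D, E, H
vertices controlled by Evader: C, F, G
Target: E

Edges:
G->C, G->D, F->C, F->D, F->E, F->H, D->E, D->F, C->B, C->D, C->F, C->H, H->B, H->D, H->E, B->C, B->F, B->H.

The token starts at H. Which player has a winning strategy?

Pursuer

A0 = {E}
A1: add {D, H} — D (Pursuer) has D→E; H (Pursuer) has H→E.
H ∈ A1, so Pursuer can force the target.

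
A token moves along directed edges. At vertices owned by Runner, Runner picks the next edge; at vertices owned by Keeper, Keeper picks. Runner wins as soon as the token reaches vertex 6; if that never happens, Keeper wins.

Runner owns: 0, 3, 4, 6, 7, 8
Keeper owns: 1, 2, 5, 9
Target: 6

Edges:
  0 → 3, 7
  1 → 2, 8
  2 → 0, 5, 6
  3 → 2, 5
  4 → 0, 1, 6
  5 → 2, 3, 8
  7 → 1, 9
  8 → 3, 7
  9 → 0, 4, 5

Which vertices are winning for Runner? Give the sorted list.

A0 = {6}
A1: add {4} — 4 (Runner) has 4→6.
A2 = A1; e.g. 0 (Runner) has no edge into A1. Fixed point.
Runner's winning region = {4, 6}.

4, 6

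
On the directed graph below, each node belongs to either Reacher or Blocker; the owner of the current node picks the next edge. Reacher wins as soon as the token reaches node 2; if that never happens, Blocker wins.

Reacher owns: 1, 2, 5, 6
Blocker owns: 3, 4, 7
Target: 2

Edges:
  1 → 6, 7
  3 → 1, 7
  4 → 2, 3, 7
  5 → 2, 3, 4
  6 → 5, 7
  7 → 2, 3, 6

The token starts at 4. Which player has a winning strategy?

A0 = {2}
A1: add {5} — 5 (Reacher) has 5→2.
A2: add {6} — 6 (Reacher) has 6→5.
A3: add {1} — 1 (Reacher) has 1→6.
A4 = A3; e.g. 3 (Blocker) can still go to 7. Fixed point.
4 never enters the attractor, so Blocker can avoid the target forever.

Blocker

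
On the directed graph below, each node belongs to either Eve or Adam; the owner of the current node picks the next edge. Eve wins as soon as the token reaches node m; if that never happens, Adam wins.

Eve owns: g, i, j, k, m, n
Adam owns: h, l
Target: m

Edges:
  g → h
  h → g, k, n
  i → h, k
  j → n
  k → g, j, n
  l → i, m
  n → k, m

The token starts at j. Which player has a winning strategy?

A0 = {m}
A1: add {n} — n (Eve) has n→m.
A2: add {j, k} — j (Eve) has j→n; k (Eve) has k→n.
j ∈ A2, so Eve can force the target.

Eve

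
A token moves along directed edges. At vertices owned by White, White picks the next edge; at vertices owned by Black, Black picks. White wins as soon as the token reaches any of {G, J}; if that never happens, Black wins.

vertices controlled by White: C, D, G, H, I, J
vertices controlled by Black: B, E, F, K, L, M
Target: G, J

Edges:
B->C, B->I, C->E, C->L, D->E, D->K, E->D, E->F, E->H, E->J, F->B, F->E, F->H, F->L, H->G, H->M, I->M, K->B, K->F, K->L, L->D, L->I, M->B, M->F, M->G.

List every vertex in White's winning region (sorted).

G, H, J

A0 = {G, J}
A1: add {H} — H (White) has H→G.
A2 = A1; e.g. B (Black) can still go to C. Fixed point.
White's winning region = {G, H, J}.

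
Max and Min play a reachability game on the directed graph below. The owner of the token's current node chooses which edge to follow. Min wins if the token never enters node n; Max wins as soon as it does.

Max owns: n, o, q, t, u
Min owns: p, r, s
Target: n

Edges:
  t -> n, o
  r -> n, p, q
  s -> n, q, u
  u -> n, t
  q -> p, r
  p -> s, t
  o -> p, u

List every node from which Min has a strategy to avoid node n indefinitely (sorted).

A0 = {n}
A1: add {t, u} — t (Max) has t→n; u (Max) has u→n.
A2: add {o} — o (Max) has o→u.
A3 = A2; e.g. p (Min) can still go to s. Fixed point.
Max's attractor = {n, o, t, u}; Min avoids the target exactly from the complement.

p, q, r, s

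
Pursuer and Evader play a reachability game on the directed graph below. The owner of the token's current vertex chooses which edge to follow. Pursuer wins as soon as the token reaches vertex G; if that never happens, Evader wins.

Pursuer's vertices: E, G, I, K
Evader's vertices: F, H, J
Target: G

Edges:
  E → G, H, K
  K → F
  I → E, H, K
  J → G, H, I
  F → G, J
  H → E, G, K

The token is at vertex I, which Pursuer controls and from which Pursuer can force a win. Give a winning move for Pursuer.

E

A0 = {G}
A1: add {E} — E (Pursuer) has E→G.
A2: add {I} — I (Pursuer) has I→E.
A3 = A2; e.g. F (Evader) can still go to J. Fixed point.
From I, successor E is in the attractor (rank 1); the other successors H, K are not.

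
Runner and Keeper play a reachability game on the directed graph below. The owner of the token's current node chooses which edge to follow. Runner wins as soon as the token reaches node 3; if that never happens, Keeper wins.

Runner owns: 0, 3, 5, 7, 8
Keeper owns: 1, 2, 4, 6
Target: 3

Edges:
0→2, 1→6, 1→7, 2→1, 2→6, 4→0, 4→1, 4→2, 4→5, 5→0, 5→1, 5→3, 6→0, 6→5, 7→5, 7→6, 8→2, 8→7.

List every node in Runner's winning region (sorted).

3, 5, 7, 8

A0 = {3}
A1: add {5} — 5 (Runner) has 5→3.
A2: add {7} — 7 (Runner) has 7→5.
A3: add {8} — 8 (Runner) has 8→7.
A4 = A3; e.g. 0 (Runner) has no edge into A3. Fixed point.
Runner's winning region = {3, 5, 7, 8}.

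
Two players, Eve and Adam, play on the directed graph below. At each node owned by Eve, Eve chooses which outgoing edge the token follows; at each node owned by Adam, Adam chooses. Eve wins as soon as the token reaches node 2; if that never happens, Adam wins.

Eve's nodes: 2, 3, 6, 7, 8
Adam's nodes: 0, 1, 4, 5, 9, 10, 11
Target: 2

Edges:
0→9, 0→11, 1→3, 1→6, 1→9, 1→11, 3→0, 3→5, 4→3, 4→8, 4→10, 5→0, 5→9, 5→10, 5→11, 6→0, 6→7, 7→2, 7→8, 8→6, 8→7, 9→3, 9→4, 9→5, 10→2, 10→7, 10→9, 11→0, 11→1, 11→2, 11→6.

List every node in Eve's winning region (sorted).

A0 = {2}
A1: add {7} — 7 (Eve) has 7→2.
A2: add {6, 8} — 6 (Eve) has 6→7; 8 (Eve) has 8→7.
A3 = A2; e.g. 0 (Adam) can still go to 9. Fixed point.
Eve's winning region = {2, 6, 7, 8}.

2, 6, 7, 8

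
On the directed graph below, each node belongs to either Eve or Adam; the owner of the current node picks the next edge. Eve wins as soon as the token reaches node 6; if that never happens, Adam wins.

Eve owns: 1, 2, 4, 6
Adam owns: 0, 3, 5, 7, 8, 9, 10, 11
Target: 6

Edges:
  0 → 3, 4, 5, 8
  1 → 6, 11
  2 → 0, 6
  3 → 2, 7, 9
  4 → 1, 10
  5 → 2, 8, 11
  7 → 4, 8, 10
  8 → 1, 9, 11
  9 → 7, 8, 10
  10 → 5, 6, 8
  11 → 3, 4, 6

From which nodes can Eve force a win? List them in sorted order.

A0 = {6}
A1: add {1, 2} — 1 (Eve) has 1→6; 2 (Eve) has 2→6.
A2: add {4} — 4 (Eve) has 4→1.
A3 = A2; e.g. 0 (Adam) can still go to 3. Fixed point.
Eve's winning region = {1, 2, 4, 6}.

1, 2, 4, 6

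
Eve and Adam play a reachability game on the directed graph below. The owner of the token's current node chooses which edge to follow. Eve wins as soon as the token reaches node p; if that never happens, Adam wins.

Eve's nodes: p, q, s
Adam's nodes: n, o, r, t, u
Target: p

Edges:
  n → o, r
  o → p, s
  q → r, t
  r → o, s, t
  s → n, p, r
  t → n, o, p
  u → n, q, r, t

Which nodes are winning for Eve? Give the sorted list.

A0 = {p}
A1: add {s} — s (Eve) has s→p.
A2: add {o} — o (Adam): all of {p, s} already in.
A3 = A2; e.g. n (Adam) can still go to r. Fixed point.
Eve's winning region = {o, p, s}.

o, p, s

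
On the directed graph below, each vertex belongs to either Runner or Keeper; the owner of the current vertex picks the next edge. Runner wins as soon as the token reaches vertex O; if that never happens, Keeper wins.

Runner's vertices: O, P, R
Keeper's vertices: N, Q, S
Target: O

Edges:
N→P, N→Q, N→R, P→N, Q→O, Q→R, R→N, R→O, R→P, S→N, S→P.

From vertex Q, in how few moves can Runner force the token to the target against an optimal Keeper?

2

A0 = {O}
A1: add {R} — R (Runner) has R→O.
A2: add {Q} — Q (Keeper): all of {O, R} already in.
A3 = A2; e.g. N (Keeper) can still go to P. Fixed point.
Q enters the attractor at level 2, so Runner can force the target in 2 moves from there.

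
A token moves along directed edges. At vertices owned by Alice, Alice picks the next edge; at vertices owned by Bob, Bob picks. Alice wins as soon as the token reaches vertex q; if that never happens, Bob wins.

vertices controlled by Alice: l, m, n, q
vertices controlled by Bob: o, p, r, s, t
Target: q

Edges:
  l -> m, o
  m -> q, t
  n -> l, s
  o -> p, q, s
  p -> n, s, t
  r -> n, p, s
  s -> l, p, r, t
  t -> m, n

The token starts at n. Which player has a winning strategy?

Alice

A0 = {q}
A1: add {m} — m (Alice) has m→q.
A2: add {l} — l (Alice) has l→m.
A3: add {n} — n (Alice) has n→l.
n ∈ A3, so Alice can force the target.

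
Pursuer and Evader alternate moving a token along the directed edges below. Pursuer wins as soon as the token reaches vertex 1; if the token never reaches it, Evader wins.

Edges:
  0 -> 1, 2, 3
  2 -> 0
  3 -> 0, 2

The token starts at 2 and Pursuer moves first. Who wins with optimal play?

Evader

Track states (vertex, player-to-move).
A0 = {(1,Pursuer), (1,Evader)}
A1: add {(0,Pursuer)}.
A2: add {(2,Evader)}.
A3: add {(3,Pursuer)}.
A4 = A3; e.g. (0,Evader) stays out. (2,Pursuer) never enters ⇒ Evader avoids the target.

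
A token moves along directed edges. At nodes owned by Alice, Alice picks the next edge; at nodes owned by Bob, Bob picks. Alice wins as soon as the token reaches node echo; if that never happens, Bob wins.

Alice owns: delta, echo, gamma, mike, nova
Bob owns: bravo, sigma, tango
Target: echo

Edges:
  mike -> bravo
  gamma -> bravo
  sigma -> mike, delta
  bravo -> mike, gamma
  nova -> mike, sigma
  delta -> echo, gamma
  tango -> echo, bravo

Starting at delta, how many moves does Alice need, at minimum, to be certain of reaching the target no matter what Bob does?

A0 = {echo}
A1: add {delta} — delta (Alice) has delta→echo.
A2 = A1; e.g. mike (Alice) has no edge into A1. Fixed point.
delta enters the attractor at level 1, so Alice can force the target in 1 move from there.

1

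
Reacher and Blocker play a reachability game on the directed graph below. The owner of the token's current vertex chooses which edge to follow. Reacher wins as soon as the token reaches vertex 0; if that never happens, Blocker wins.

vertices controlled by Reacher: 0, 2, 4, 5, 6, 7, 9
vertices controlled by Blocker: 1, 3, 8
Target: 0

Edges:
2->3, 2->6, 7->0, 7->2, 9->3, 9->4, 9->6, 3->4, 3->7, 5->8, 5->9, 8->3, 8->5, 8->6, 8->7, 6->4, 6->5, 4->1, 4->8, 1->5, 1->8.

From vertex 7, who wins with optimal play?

Reacher

A0 = {0}
A1: add {7} — 7 (Reacher) has 7→0.
A2 = A1; e.g. 1 (Blocker) can still go to 5. Fixed point.
7 ∈ A1, so Reacher can force the target.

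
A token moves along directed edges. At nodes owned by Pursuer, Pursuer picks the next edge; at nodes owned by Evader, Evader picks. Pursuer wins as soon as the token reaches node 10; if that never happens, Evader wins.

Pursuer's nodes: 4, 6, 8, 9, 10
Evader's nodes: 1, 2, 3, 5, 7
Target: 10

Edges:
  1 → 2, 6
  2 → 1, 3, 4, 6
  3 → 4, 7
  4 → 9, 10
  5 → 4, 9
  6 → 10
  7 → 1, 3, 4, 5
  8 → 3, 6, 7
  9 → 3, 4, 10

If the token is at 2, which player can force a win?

Evader

A0 = {10}
A1: add {4, 6, 9} — 4 (Pursuer) has 4→10; 6 (Pursuer) has 6→10; 9 (Pursuer) has 9→10.
A2: add {5, 8} — 5 (Evader): all of {4, 9} already in; 8 (Pursuer) has 8→6.
A3 = A2; e.g. 1 (Evader) can still go to 2. Fixed point.
2 never enters the attractor, so Evader can avoid the target forever.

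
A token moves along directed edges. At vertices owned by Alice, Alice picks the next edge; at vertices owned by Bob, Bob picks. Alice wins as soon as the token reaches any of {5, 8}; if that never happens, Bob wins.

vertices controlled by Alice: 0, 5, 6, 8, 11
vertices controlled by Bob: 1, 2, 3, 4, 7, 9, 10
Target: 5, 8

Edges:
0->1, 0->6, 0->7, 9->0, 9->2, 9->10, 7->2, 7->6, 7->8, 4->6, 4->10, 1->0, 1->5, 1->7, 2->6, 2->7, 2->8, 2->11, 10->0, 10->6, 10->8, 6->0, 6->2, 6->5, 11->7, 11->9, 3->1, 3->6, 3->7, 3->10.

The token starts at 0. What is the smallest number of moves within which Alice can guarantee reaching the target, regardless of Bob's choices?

2

A0 = {5, 8}
A1: add {6} — 6 (Alice) has 6→5.
A2: add {0} — 0 (Alice) has 0→6.
0 enters the attractor at level 2, so Alice can force the target in 2 moves from there.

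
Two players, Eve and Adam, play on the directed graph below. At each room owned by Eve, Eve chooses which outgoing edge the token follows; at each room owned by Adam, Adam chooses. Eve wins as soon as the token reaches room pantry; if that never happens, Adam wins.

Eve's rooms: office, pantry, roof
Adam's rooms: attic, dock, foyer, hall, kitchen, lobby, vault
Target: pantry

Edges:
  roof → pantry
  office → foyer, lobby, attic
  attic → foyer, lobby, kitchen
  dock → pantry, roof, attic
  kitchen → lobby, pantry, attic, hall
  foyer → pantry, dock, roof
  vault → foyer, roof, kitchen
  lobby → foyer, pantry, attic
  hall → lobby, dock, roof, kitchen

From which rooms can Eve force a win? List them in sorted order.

pantry, roof

A0 = {pantry}
A1: add {roof} — roof (Eve) has roof→pantry.
A2 = A1; e.g. vault (Adam) can still go to foyer. Fixed point.
Eve's winning region = {pantry, roof}.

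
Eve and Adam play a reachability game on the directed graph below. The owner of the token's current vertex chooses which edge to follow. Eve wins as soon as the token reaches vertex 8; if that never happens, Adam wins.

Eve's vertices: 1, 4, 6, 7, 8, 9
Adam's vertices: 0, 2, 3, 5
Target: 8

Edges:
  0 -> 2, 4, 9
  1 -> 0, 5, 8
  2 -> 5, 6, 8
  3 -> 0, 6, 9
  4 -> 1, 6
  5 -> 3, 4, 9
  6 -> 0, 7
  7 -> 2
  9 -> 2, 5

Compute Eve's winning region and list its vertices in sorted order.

A0 = {8}
A1: add {1} — 1 (Eve) has 1→8.
A2: add {4} — 4 (Eve) has 4→1.
A3 = A2; e.g. 0 (Adam) can still go to 2. Fixed point.
Eve's winning region = {1, 4, 8}.

1, 4, 8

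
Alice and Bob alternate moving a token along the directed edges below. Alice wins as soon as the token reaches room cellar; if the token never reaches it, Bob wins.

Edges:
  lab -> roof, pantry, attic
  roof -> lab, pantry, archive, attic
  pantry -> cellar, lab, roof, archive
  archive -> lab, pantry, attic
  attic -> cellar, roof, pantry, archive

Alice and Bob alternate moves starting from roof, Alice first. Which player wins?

Bob

Track states (vertex, player-to-move).
A0 = {(cellar,Alice), (cellar,Bob)}
A1: add {(pantry,Alice), (attic,Alice)}.
A2 = A1; e.g. (lab,Alice) stays out. (roof,Alice) never enters ⇒ Bob avoids the target.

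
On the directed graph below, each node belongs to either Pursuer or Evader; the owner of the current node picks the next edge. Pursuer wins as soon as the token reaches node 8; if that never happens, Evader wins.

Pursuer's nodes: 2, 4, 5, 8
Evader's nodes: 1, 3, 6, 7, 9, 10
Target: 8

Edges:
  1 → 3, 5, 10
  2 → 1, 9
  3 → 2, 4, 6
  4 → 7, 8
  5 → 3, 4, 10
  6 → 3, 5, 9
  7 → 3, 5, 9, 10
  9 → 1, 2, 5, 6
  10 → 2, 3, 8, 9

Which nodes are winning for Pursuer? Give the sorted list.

A0 = {8}
A1: add {4} — 4 (Pursuer) has 4→8.
A2: add {5} — 5 (Pursuer) has 5→4.
A3 = A2; e.g. 1 (Evader) can still go to 3. Fixed point.
Pursuer's winning region = {4, 5, 8}.

4, 5, 8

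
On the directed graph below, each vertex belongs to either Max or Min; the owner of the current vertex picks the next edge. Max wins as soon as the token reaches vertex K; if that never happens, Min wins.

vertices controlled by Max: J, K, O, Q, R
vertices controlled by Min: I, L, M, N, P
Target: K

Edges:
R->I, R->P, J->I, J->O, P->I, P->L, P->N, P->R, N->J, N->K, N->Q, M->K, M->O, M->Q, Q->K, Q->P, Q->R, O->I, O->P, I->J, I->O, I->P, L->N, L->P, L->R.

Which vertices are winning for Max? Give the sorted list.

A0 = {K}
A1: add {Q} — Q (Max) has Q→K.
A2 = A1; e.g. I (Min) can still go to J. Fixed point.
Max's winning region = {K, Q}.

K, Q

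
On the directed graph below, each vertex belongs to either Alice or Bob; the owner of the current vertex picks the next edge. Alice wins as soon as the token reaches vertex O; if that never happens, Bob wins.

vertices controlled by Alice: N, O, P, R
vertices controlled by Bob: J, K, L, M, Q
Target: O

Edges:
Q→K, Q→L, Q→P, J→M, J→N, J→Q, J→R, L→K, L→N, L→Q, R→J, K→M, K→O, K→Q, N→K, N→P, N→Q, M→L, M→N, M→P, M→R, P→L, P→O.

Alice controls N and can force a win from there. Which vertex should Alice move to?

P

A0 = {O}
A1: add {P} — P (Alice) has P→O.
A2: add {N} — N (Alice) has N→P.
A3 = A2; e.g. J (Bob) can still go to M. Fixed point.
From N, successor P is in the attractor (rank 1); the other successors K, Q are not.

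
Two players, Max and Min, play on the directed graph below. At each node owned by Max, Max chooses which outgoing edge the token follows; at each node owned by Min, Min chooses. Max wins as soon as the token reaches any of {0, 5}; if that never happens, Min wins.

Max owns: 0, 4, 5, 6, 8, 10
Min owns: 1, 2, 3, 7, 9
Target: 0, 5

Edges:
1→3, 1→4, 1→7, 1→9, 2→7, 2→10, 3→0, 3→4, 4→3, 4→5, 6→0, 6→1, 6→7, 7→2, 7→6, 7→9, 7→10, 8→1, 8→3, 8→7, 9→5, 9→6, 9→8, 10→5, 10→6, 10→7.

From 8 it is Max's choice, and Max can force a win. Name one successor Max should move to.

A0 = {0, 5}
A1: add {4, 6, 10} — 4 (Max) has 4→5; 6 (Max) has 6→0; 10 (Max) has 10→5.
A2: add {3} — 3 (Min): all of {0, 4} already in.
A3: add {8} — 8 (Max) has 8→3.
A4: add {9} — 9 (Min): all of {5, 6, 8} already in.
A5 = A4; e.g. 1 (Min) can still go to 7. Fixed point.
From 8, successor 3 is in the attractor (rank 2); the other successors 1, 7 are not.

3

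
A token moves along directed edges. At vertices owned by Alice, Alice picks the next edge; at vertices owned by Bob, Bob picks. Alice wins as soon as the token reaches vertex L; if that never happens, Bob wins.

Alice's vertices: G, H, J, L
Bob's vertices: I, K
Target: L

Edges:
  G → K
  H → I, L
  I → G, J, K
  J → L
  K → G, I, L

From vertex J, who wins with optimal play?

A0 = {L}
A1: add {H, J} — H (Alice) has H→L; J (Alice) has J→L.
A2 = A1; e.g. G (Alice) has no edge into A1. Fixed point.
J ∈ A1, so Alice can force the target.

Alice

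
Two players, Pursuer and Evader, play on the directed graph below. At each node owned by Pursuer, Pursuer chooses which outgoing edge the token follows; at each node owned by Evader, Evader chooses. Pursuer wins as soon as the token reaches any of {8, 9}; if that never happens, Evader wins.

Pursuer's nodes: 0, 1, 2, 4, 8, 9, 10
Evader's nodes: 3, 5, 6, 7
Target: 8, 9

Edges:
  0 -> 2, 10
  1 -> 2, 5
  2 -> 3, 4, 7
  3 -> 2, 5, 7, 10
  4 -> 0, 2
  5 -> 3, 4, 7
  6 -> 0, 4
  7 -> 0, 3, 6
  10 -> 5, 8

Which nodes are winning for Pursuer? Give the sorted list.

0, 1, 2, 4, 6, 8, 9, 10

A0 = {8, 9}
A1: add {10} — 10 (Pursuer) has 10→8.
A2: add {0} — 0 (Pursuer) has 0→10.
A3: add {4} — 4 (Pursuer) has 4→0.
A4: add {2, 6} — 2 (Pursuer) has 2→4; 6 (Evader): all of {0, 4} already in.
A5: add {1} — 1 (Pursuer) has 1→2.
A6 = A5; e.g. 3 (Evader) can still go to 5. Fixed point.
Pursuer's winning region = {0, 1, 2, 4, 6, 8, 9, 10}.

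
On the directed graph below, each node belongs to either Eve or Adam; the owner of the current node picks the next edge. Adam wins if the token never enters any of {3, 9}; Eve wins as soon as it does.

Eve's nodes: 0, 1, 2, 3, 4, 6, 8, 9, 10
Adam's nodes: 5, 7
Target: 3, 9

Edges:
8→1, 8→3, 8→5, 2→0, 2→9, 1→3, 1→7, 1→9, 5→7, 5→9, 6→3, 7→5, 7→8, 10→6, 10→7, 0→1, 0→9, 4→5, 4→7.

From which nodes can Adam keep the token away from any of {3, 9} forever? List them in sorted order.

A0 = {3, 9}
A1: add {0, 1, 2, 6, 8} — 0 (Eve) has 0→9; 1 (Eve) has 1→3; 2 (Eve) has 2→9; 6 (Eve) has 6→3; 8 (Eve) has 8→3.
A2: add {10} — 10 (Eve) has 10→6.
A3 = A2; e.g. 4 (Eve) has no edge into A2. Fixed point.
Eve's attractor = {0, 1, 2, 3, 6, 8, 9, 10}; Adam avoids the target exactly from the complement.

4, 5, 7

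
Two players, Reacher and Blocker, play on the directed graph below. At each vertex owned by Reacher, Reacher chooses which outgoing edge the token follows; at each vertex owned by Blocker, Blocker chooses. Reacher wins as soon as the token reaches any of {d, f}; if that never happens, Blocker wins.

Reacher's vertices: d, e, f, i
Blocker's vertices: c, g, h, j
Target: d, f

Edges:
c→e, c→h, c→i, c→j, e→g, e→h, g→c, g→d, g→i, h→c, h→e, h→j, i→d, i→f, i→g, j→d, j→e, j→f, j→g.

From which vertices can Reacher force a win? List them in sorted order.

A0 = {d, f}
A1: add {i} — i (Reacher) has i→d.
A2 = A1; e.g. c (Blocker) can still go to e. Fixed point.
Reacher's winning region = {d, f, i}.

d, f, i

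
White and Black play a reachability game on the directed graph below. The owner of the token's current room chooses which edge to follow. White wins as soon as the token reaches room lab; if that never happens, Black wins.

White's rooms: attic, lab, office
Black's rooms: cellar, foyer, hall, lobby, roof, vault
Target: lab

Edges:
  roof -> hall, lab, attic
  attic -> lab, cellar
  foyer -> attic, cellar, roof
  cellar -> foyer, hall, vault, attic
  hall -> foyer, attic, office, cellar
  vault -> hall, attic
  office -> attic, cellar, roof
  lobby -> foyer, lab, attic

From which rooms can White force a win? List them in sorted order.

attic, lab, office

A0 = {lab}
A1: add {attic} — attic (White) has attic→lab.
A2: add {office} — office (White) has office→attic.
A3 = A2; e.g. foyer (Black) can still go to cellar. Fixed point.
White's winning region = {attic, lab, office}.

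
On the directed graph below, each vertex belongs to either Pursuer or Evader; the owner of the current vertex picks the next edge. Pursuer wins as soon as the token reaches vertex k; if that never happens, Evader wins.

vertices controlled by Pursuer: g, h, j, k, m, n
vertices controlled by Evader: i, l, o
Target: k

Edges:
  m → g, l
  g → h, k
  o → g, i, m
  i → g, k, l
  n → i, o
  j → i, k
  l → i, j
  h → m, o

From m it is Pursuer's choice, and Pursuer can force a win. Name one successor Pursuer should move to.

g

A0 = {k}
A1: add {g, j} — g (Pursuer) has g→k; j (Pursuer) has j→k.
A2: add {m} — m (Pursuer) has m→g.
A3: add {h} — h (Pursuer) has h→m.
A4 = A3; e.g. i (Evader) can still go to l. Fixed point.
From m, successor g is in the attractor (rank 1); the other successor l is not.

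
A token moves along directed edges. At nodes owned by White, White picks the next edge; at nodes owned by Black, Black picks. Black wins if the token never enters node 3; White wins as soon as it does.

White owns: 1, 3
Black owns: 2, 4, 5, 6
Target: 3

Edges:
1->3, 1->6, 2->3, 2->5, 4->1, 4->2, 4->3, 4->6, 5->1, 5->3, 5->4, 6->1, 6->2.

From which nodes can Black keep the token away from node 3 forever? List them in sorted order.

A0 = {3}
A1: add {1} — 1 (White) has 1→3.
A2 = A1; e.g. 2 (Black) can still go to 5. Fixed point.
White's attractor = {1, 3}; Black avoids the target exactly from the complement.

2, 4, 5, 6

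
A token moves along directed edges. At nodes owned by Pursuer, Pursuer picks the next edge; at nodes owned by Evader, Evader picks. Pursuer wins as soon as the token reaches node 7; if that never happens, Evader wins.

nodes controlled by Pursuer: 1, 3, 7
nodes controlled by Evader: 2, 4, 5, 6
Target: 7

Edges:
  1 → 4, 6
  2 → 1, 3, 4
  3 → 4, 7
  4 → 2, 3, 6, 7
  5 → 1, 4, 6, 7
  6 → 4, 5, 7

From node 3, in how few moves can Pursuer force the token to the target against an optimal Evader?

A0 = {7}
A1: add {3} — 3 (Pursuer) has 3→7.
A2 = A1; e.g. 1 (Pursuer) has no edge into A1. Fixed point.
3 enters the attractor at level 1, so Pursuer can force the target in 1 move from there.

1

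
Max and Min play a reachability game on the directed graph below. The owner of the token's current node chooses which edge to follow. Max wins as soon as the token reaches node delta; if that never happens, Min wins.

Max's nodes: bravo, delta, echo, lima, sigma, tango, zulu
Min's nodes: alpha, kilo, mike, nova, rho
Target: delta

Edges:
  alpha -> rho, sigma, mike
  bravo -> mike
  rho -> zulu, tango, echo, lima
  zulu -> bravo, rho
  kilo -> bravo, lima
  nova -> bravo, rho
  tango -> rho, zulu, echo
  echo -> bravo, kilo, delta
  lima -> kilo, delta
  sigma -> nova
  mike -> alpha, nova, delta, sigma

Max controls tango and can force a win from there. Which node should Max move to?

A0 = {delta}
A1: add {echo, lima} — echo (Max) has echo→delta; lima (Max) has lima→delta.
A2: add {tango} — tango (Max) has tango→echo.
A3 = A2; e.g. alpha (Min) can still go to rho. Fixed point.
From tango, successor echo is in the attractor (rank 1); the other successors rho, zulu are not.

echo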